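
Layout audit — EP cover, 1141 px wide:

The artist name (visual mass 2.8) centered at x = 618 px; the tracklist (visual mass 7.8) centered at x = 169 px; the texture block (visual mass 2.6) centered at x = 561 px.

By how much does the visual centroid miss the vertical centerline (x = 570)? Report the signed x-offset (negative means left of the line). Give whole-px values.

Total weight = 2.8 + 7.8 + 2.6 = 13.2.
Σw·x = 2.8·618 + 7.8·169 + 2.6·561 = 4507.2, so x̄ = 4507.2/13.2 ≈ 341.45.
Offset from x = 570: 341.45 − 570 ≈ -228.55.

≈ -229 px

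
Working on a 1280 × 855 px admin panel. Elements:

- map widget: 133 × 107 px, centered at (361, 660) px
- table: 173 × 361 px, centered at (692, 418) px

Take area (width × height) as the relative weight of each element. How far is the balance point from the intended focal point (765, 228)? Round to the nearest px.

Taking area as weight: map widget 133·107 = 14231, table 173·361 = 62453. Sum 76684.
x-moment: 14231·361 + 62453·692 = 48354867; centroid 48354867/76684 ≈ 630.57.
y-moment: 14231·660 + 62453·418 = 35497814; centroid 35497814/76684 ≈ 462.91.
From (765, 228): dx = -134.43, dy = 234.91, so the distance is √(dx²+dy²) ≈ 270.65.

≈ 271 px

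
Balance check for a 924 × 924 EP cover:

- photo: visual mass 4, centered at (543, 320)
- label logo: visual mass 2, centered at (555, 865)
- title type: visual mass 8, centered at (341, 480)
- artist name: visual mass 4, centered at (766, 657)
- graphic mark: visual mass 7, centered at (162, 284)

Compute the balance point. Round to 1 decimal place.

Weights sum to 4 + 2 + 8 + 4 + 7 = 25.
x-moment: 4·543 + 2·555 + 8·341 + 4·766 + 7·162 = 10208; centroid 10208/25 ≈ 408.32.
y-moment: 4·320 + 2·865 + 8·480 + 4·657 + 7·284 = 11466; centroid 11466/25 ≈ 458.64.

(408.3, 458.6)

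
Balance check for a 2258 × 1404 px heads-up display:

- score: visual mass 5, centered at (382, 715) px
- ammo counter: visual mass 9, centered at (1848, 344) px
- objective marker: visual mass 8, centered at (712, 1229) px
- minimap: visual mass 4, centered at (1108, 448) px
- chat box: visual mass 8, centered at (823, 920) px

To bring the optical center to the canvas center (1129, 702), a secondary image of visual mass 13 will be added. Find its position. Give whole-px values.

(1370, 565)

New total weight: (5 + 9 + 8 + 4 + 8) + 13 = 47.
x: target moment 47×1129 = 53063; current 5·382 + 9·1848 + 8·712 + 4·1108 + 8·823 = 35254; the secondary image supplies 17809, so x = 17809/13 ≈ 1369.92.
y: target moment 47×702 = 32994; current 5·715 + 9·344 + 8·1229 + 4·448 + 8·920 = 25655; the secondary image supplies 7339, so y = 7339/13 ≈ 564.54.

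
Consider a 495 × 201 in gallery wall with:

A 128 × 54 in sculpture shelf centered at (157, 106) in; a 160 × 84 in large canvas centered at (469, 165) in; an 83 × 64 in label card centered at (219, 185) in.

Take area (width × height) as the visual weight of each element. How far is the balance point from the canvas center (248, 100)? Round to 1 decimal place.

Taking area as weight: sculpture shelf 128·54 = 6912, large canvas 160·84 = 13440, label card 83·64 = 5312. Sum 25664.
x-moment: 6912·157 + 13440·469 + 5312·219 = 8551872; centroid 8551872/25664 ≈ 333.22.
y-moment: 6912·106 + 13440·165 + 5312·185 = 3932992; centroid 3932992/25664 ≈ 153.25.
Offset from (248, 100): Δx ≈ 85.22, Δy ≈ 53.25; distance = √(Δx² + Δy²) ≈ 100.49.

≈ 100.5 in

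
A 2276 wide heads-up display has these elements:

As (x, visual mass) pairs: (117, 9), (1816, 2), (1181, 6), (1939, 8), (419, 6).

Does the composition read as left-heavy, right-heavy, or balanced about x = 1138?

left-heavy

Total weight = 9 + 2 + 6 + 8 + 6 = 31.
x-moment: 9·117 + 2·1816 + 6·1181 + 8·1939 + 6·419 = 29797; centroid 29797/31 ≈ 961.19.
961.2 lies left of the midline 1138, so the layout is left-heavy.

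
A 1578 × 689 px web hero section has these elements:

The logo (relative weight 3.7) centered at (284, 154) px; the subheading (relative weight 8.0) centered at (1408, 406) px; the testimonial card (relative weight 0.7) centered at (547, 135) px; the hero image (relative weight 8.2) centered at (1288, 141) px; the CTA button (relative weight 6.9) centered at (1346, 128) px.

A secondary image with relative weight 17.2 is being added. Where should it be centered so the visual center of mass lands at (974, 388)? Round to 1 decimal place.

After adding the secondary image, total weight = 3.7 + 8.0 + 0.7 + 8.2 + 6.9 + 17.2 = 44.7.
x: target moment 44.7×974 = 43537.8; current 3.7·284 + 8.0·1408 + 0.7·547 + 8.2·1288 + 6.9·1346 = 32546.7; the secondary image supplies 10991.1, so x = 10991.1/17.2 ≈ 639.02.
y: target moment 44.7×388 = 17343.6; current 3.7·154 + 8.0·406 + 0.7·135 + 8.2·141 + 6.9·128 = 5951.7; the secondary image supplies 11391.9, so y = 11391.9/17.2 ≈ 662.32.

(639.0, 662.3)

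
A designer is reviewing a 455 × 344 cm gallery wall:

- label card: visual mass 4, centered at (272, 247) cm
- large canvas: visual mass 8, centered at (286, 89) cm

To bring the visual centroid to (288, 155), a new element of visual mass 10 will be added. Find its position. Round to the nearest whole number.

With the new element, Σw becomes 4 + 8 + 10 = 22.
x: need Σw·x = 22·288 = 6336. Existing = 4·272 + 8·286 = 3376. Remainder 2960 / 10 ≈ 296.00.
y: need Σw·y = 22·155 = 3410. Existing = 4·247 + 8·89 = 1700. Remainder 1710 / 10 ≈ 171.00.

(296, 171)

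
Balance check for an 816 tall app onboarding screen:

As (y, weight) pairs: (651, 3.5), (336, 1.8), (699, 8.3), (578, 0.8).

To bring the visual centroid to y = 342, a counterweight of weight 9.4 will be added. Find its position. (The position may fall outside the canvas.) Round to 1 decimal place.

y ≈ -107.2

After adding the counterweight, total weight = 3.5 + 1.8 + 8.3 + 0.8 + 9.4 = 23.8.
Along y: (9147.4 + 9.4·y) / 23.8 = 342 (existing moment 3.5·651 + 1.8·336 + 8.3·699 + 0.8·578 = 9147.4) ⇒ y = (8139.6 − 9147.4) / 9.4 ≈ -107.21.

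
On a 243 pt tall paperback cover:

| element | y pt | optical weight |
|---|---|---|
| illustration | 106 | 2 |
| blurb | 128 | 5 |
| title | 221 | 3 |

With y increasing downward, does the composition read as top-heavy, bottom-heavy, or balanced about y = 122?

Total weight = 2 + 5 + 3 = 10.
y-moment: 2·106 + 5·128 + 3·221 = 1515; centroid 1515/10 ≈ 151.50.
151.5 lies below (larger y than) the midline 122, so the layout is bottom-heavy.

bottom-heavy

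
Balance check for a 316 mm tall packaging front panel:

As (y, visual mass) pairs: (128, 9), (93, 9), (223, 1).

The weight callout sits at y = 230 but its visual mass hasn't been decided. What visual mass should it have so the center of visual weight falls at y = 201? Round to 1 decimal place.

Existing Σw = 19 (9 + 9 + 1); existing moment 9·128 + 9·93 + 1·223 = 2212.
Set Σw·y/Σw = 201: (2212 + 230w) = 201·(19 + w).
Rearranging, w·(230 − 201) = 201·19 − 2212 = 1607, so w ≈ 1607/29 = 55.41.

w ≈ 55.4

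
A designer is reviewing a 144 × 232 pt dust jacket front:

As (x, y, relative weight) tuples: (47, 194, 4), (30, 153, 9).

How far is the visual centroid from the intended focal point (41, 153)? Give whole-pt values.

≈ 14 pt

Σw = 4 + 9 = 13.
x-moment: 4·47 + 9·30 = 458; centroid 458/13 ≈ 35.23.
y-moment: 4·194 + 9·153 = 2153; centroid 2153/13 ≈ 165.62.
Offset from (41, 153): Δx ≈ -5.77, Δy ≈ 12.62; distance = √(Δx² + Δy²) ≈ 13.87.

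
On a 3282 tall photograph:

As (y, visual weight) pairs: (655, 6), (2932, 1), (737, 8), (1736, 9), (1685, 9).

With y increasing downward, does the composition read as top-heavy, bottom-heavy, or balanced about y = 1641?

top-heavy

Σw = 6 + 1 + 8 + 9 + 9 = 33.
y: (6·655 + 1·2932 + 8·737 + 9·1736 + 9·1685) / 33 = 43547 / 33 ≈ 1319.61
1319.6 lies above (smaller y than) the midline 1641, so the layout is top-heavy.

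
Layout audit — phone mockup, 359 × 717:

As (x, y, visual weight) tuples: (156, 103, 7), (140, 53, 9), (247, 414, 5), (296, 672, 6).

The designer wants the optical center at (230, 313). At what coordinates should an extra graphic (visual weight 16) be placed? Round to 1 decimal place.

(282.9, 384.9)

With the extra graphic, Σw becomes 7 + 9 + 5 + 6 + 16 = 43.
x: target moment 43×230 = 9890; current 7·156 + 9·140 + 5·247 + 6·296 = 5363; the extra graphic supplies 4527, so x = 4527/16 ≈ 282.94.
y: target moment 43×313 = 13459; current 7·103 + 9·53 + 5·414 + 6·672 = 7300; the extra graphic supplies 6159, so y = 6159/16 ≈ 384.94.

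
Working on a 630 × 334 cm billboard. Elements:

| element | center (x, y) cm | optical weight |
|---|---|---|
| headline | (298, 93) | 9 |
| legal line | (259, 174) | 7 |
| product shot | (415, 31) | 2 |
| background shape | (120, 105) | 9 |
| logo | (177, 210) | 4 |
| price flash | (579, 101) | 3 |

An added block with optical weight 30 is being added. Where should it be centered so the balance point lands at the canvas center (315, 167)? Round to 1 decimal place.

With the added block, Σw becomes 9 + 7 + 2 + 9 + 4 + 3 + 30 = 64.
x: target moment 64×315 = 20160; current 9·298 + 7·259 + 2·415 + 9·120 + 4·177 + 3·579 = 8850; the added block supplies 11310, so x = 11310/30 ≈ 377.00.
y: target moment 64×167 = 10688; current 9·93 + 7·174 + 2·31 + 9·105 + 4·210 + 3·101 = 4205; the added block supplies 6483, so y = 6483/30 ≈ 216.10.

(377.0, 216.1)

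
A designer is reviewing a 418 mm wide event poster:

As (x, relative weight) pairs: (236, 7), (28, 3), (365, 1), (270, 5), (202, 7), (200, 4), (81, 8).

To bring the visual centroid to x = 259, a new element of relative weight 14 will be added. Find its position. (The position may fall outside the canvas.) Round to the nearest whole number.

x ≈ 456

With the new element, Σw becomes 7 + 3 + 1 + 5 + 7 + 4 + 8 + 14 = 49.
Along x: (6313 + 14·x) / 49 = 259 (existing moment 7·236 + 3·28 + 1·365 + 5·270 + 7·202 + 4·200 + 8·81 = 6313) ⇒ x = (12691 − 6313) / 14 ≈ 455.57.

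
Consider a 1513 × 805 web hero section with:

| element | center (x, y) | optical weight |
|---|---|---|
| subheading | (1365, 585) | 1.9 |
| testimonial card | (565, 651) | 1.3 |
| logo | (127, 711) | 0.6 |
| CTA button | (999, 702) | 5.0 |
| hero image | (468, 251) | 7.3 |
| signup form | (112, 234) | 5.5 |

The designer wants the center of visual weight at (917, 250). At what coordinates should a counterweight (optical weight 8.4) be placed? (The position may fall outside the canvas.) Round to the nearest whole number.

(1795, -180)

With the counterweight, Σw becomes 1.9 + 1.3 + 0.6 + 5.0 + 7.3 + 5.5 + 8.4 = 30.0.
x: need Σw·x = 30.0·917 = 27510.0. Existing = 1.9·1365 + 1.3·565 + 0.6·127 + 5.0·999 + 7.3·468 + 5.5·112 = 12431.6. Remainder 15078.4 / 8.4 ≈ 1795.05.
y: need Σw·y = 30.0·250 = 7500.0. Existing = 1.9·585 + 1.3·651 + 0.6·711 + 5.0·702 + 7.3·251 + 5.5·234 = 9013.7. Remainder -1513.7 / 8.4 ≈ -180.20.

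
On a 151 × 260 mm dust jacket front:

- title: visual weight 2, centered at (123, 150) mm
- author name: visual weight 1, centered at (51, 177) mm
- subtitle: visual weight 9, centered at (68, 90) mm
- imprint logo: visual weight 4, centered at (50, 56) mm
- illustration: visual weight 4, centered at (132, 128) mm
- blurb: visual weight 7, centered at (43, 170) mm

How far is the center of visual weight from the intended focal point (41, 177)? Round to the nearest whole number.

Σw = 2 + 1 + 9 + 4 + 4 + 7 = 27.
Σw·x = 2·123 + 1·51 + 9·68 + 4·50 + 4·132 + 7·43 = 1938, so x̄ = 1938/27 ≈ 71.78.
Σw·y = 2·150 + 1·177 + 9·90 + 4·56 + 4·128 + 7·170 = 3213, so ȳ = 3213/27 ≈ 119.00.
Offset from (41, 177): Δx ≈ 30.78, Δy ≈ -58.00; distance = √(Δx² + Δy²) ≈ 65.66.

≈ 66 mm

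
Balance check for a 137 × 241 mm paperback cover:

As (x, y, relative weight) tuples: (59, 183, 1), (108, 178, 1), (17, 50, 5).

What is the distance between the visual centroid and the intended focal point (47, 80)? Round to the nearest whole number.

≈ 13 mm

Total weight = 1 + 1 + 5 = 7.
x: (1·59 + 1·108 + 5·17) / 7 = 252 / 7 ≈ 36.00
y: (1·183 + 1·178 + 5·50) / 7 = 611 / 7 ≈ 87.29
From (47, 80): dx = -11.00, dy = 7.29, so the distance is √(dx²+dy²) ≈ 13.19.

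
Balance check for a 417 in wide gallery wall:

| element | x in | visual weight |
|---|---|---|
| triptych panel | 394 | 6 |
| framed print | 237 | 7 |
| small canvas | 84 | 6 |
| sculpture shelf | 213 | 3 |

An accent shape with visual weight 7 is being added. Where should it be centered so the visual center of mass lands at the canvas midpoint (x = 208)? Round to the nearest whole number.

x ≈ 124

With the accent shape, Σw becomes 6 + 7 + 6 + 3 + 7 = 29.
x: target moment 29×208 = 6032; current 6·394 + 7·237 + 6·84 + 3·213 = 5166; the accent shape supplies 866, so x = 866/7 ≈ 123.71.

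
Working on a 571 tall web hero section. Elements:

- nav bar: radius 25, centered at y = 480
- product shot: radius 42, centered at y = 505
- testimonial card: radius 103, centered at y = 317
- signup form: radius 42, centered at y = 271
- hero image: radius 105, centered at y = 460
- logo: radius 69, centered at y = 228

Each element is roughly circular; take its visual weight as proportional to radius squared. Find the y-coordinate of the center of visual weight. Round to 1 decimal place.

r² weights: nav bar 25² = 625, product shot 42² = 1764, testimonial card 103² = 10609, signup form 42² = 1764, hero image 105² = 11025, logo 69² = 4761. Total = 30548.
y-moment: 625·480 + 1764·505 + 10609·317 + 1764·271 + 11025·460 + 4761·228 = 11188925; centroid 11188925/30548 ≈ 366.27.

y ≈ 366.3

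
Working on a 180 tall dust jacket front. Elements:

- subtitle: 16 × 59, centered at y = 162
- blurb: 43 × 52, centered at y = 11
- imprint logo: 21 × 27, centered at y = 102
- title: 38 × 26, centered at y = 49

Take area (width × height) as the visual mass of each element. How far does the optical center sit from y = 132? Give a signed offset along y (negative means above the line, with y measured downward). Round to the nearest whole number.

Taking area as weight: subtitle 16·59 = 944, blurb 43·52 = 2236, imprint logo 21·27 = 567, title 38·26 = 988. Sum 4735.
y: (944·162 + 2236·11 + 567·102 + 988·49) / 4735 = 283770 / 4735 ≈ 59.93
Difference: 59.93 − 132 ≈ -72.07.

≈ -72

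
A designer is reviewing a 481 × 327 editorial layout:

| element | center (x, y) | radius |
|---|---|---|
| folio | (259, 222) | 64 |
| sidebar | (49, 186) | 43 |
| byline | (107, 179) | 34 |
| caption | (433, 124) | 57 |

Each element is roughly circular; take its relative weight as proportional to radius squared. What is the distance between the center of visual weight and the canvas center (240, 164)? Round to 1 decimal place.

Weights ∝ r²: folio 64² = 4096, sidebar 43² = 1849, byline 34² = 1156, caption 57² = 3249; Σw = 10350.
x: (4096·259 + 1849·49 + 1156·107 + 3249·433) / 10350 = 2681974 / 10350 ≈ 259.13
y: (4096·222 + 1849·186 + 1156·179 + 3249·124) / 10350 = 1863026 / 10350 ≈ 180.00
Relative to (240, 164): Δ = (19.13, 16.00); |Δ| = √(19.13² + 16.00²) ≈ 24.94.

≈ 24.9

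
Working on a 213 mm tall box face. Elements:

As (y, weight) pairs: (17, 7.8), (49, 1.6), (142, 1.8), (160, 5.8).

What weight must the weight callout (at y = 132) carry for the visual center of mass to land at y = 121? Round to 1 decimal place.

Fixed elements: Σw = 7.8 + 1.6 + 1.8 + 5.8 = 17.0, Σw·y = 7.8·17 + 1.6·49 + 1.8·142 + 5.8·160 = 1394.6.
For the centroid to hit 121: (1394.6 + w·132) / (17.0 + w) = 121.
So w = (121·17.0 − 1394.6)/(132 − 121) = 662.4/11 ≈ 60.22.

w ≈ 60.2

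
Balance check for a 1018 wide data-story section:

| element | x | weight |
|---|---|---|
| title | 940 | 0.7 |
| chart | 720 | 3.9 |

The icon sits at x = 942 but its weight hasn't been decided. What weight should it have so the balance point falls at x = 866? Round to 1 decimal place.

w ≈ 6.8

Known weights sum to 0.7 + 3.9 = 4.6; their moment is 0.7·940 + 3.9·720 = 3466.0.
Set Σw·x/Σw = 866: (3466.0 + 942w) = 866·(4.6 + w).
Rearranging, w·(942 − 866) = 866·4.6 − 3466.0 = 517.6, so w ≈ 517.6/76 = 6.81.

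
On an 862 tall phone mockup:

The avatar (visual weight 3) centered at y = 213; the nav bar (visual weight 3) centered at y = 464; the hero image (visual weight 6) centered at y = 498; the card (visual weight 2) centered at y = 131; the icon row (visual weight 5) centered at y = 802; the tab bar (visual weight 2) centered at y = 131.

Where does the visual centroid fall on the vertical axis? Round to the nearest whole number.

Total weight = 3 + 3 + 6 + 2 + 5 + 2 = 21.
Σw·y = 3·213 + 3·464 + 6·498 + 2·131 + 5·802 + 2·131 = 9553, so ȳ = 9553/21 ≈ 454.90.

y ≈ 455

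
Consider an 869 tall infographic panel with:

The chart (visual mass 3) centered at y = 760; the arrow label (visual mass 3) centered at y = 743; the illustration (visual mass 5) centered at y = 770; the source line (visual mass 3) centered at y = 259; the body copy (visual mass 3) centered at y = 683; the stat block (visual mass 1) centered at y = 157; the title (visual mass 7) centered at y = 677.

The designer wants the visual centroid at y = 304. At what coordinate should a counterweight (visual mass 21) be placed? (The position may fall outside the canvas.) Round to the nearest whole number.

With the counterweight, Σw becomes 3 + 3 + 5 + 3 + 3 + 1 + 7 + 21 = 46.
Along y: (16081 + 21·y) / 46 = 304 (existing moment 3·760 + 3·743 + 5·770 + 3·259 + 3·683 + 1·157 + 7·677 = 16081) ⇒ y = (13984 − 16081) / 21 ≈ -99.86.

y ≈ -100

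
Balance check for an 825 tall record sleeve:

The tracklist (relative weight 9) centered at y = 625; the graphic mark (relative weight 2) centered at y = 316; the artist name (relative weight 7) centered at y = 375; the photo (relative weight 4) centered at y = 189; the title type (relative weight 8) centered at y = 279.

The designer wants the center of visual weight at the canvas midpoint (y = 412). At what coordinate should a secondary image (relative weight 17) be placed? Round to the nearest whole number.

y ≈ 441

After adding the secondary image, total weight = 9 + 2 + 7 + 4 + 8 + 17 = 47.
y: target moment 47×412 = 19364; current 9·625 + 2·316 + 7·375 + 4·189 + 8·279 = 11870; the secondary image supplies 7494, so y = 7494/17 ≈ 440.82.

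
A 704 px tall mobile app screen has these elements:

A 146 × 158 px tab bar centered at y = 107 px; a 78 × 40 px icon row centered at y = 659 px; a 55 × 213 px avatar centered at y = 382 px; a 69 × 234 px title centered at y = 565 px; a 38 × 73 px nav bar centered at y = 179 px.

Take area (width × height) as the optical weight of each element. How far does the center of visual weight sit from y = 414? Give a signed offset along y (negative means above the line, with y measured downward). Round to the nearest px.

Taking area as weight: tab bar 146·158 = 23068, icon row 78·40 = 3120, avatar 55·213 = 11715, title 69·234 = 16146, nav bar 38·73 = 2774. Sum 56823.
y-moment: 23068·107 + 3120·659 + 11715·382 + 16146·565 + 2774·179 = 18618522; centroid 18618522/56823 ≈ 327.66.
Offset from y = 414: 327.66 − 414 ≈ -86.34.

≈ -86 px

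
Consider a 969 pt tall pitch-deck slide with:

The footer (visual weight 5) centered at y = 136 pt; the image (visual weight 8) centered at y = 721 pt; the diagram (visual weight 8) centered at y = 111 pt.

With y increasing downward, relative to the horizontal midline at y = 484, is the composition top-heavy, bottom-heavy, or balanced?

top-heavy

Weights sum to 5 + 8 + 8 = 21.
y-moment: 5·136 + 8·721 + 8·111 = 7336; centroid 7336/21 ≈ 349.33.
349.3 vs midline 484 → top-heavy.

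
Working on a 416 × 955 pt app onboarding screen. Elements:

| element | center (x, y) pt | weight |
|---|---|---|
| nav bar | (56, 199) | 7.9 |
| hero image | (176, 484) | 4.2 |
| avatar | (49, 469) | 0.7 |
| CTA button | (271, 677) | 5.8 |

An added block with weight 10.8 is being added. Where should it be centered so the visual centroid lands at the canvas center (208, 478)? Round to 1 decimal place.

With the added block, Σw becomes 7.9 + 4.2 + 0.7 + 5.8 + 10.8 = 29.4.
Along x: (2787.7 + 10.8·x) / 29.4 = 208 (existing moment 7.9·56 + 4.2·176 + 0.7·49 + 5.8·271 = 2787.7) ⇒ x = (6115.2 − 2787.7) / 10.8 ≈ 308.10.
Along y: (7859.8 + 10.8·y) / 29.4 = 478 (existing moment 7.9·199 + 4.2·484 + 0.7·469 + 5.8·677 = 7859.8) ⇒ y = (14053.2 − 7859.8) / 10.8 ≈ 573.46.

(308.1, 573.5)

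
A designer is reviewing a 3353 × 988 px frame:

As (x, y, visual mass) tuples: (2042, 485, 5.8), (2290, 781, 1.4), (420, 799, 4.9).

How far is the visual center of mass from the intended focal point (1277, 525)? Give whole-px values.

Total weight = 5.8 + 1.4 + 4.9 = 12.1.
Σw·x = 5.8·2042 + 1.4·2290 + 4.9·420 = 17107.6, so x̄ = 17107.6/12.1 ≈ 1413.85.
Σw·y = 5.8·485 + 1.4·781 + 4.9·799 = 7821.5, so ȳ = 7821.5/12.1 ≈ 646.40.
From (1277, 525): dx = 136.85, dy = 121.40, so the distance is √(dx²+dy²) ≈ 182.94.

≈ 183 px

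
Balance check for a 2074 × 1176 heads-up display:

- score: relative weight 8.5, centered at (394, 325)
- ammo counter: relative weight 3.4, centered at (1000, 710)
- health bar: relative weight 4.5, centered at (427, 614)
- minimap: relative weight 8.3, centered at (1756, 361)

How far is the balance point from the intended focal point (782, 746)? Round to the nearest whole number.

Total weight = 8.5 + 3.4 + 4.5 + 8.3 = 24.7.
Σw·x = 8.5·394 + 3.4·1000 + 4.5·427 + 8.3·1756 = 23245.3, so x̄ = 23245.3/24.7 ≈ 941.11.
Σw·y = 8.5·325 + 3.4·710 + 4.5·614 + 8.3·361 = 10935.8, so ȳ = 10935.8/24.7 ≈ 442.74.
Relative to (782, 746): Δ = (159.11, -303.26); |Δ| = √(159.11² + -303.26²) ≈ 342.46.

≈ 342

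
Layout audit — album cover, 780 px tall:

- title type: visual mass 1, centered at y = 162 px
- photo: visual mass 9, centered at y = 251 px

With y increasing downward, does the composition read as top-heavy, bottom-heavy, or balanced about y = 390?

Weights sum to 1 + 9 = 10.
Σw·y = 1·162 + 9·251 = 2421, so ȳ = 2421/10 ≈ 242.10.
242.1 lies above (smaller y than) the midline 390, so the layout is top-heavy.

top-heavy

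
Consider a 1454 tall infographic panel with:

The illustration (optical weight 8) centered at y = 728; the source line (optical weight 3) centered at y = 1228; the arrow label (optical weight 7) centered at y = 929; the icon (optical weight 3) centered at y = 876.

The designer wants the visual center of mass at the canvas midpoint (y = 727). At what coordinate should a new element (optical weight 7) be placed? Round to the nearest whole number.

New total weight: (8 + 3 + 7 + 3) + 7 = 28.
Along y: (18639 + 7·y) / 28 = 727 (existing moment 8·728 + 3·1228 + 7·929 + 3·876 = 18639) ⇒ y = (20356 − 18639) / 7 ≈ 245.29.

y ≈ 245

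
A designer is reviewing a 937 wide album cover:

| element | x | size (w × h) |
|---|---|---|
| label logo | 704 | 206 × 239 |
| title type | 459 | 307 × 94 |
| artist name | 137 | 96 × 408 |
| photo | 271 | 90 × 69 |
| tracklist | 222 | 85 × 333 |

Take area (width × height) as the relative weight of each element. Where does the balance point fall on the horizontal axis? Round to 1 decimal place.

x ≈ 403.5

Areas: label logo 206·239 = 49234, title type 307·94 = 28858, artist name 96·408 = 39168, photo 90·69 = 6210, tracklist 85·333 = 28305. Total weight = 151775.
x-moment: 49234·704 + 28858·459 + 39168·137 + 6210·271 + 28305·222 = 61239194; centroid 61239194/151775 ≈ 403.49.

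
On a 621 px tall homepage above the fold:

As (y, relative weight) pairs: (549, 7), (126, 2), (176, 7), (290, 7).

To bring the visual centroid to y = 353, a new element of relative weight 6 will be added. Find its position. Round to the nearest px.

y ≈ 480

With the new element, Σw becomes 7 + 2 + 7 + 7 + 6 = 29.
Along y: (7357 + 6·y) / 29 = 353 (existing moment 7·549 + 2·126 + 7·176 + 7·290 = 7357) ⇒ y = (10237 − 7357) / 6 ≈ 480.00.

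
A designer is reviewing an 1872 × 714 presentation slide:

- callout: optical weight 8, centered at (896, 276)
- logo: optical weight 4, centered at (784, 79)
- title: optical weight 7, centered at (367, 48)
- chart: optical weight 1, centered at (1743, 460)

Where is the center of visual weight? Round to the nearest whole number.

Σw = 8 + 4 + 7 + 1 = 20.
x-moment: 8·896 + 4·784 + 7·367 + 1·1743 = 14616; centroid 14616/20 ≈ 730.80.
y-moment: 8·276 + 4·79 + 7·48 + 1·460 = 3320; centroid 3320/20 ≈ 166.00.

(731, 166)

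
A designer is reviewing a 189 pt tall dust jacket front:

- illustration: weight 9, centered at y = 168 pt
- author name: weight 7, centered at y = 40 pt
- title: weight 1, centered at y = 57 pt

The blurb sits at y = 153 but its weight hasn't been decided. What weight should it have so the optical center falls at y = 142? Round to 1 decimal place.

w ≈ 51.4

Existing Σw = 17 (9 + 7 + 1); existing moment 9·168 + 7·40 + 1·57 = 1849.
Set Σw·y/Σw = 142: (1849 + 153w) = 142·(17 + w).
Solving: w = (142·17 − 1849) / (153 − 142) = 565 / 11 ≈ 51.36.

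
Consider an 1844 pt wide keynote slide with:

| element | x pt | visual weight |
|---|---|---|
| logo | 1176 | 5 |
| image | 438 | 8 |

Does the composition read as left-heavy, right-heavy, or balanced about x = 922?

Σw = 5 + 8 = 13.
Σw·x = 5·1176 + 8·438 = 9384, so x̄ = 9384/13 ≈ 721.85.
721.8 lies left of the midline 922, so the layout is left-heavy.

left-heavy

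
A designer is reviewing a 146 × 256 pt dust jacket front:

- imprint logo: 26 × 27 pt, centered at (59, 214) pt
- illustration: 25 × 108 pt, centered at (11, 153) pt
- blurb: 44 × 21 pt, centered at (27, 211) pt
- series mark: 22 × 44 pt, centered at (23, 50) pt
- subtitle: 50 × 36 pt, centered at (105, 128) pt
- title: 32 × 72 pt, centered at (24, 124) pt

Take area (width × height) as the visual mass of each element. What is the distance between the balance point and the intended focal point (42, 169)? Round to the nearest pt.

≈ 28 pt

Areas → weights: imprint logo 26·27 = 702, illustration 25·108 = 2700, blurb 44·21 = 924, series mark 22·44 = 968, subtitle 50·36 = 1800, title 32·72 = 2304; Σw = 9398.
x: moment 362626 / weight 9398 ≈ 38.59
Σw·y = 1322788; ȳ = 1322788/9398 ≈ 140.75.
Offset from (42, 169): Δx ≈ -3.41, Δy ≈ -28.25; distance = √(Δx² + Δy²) ≈ 28.45.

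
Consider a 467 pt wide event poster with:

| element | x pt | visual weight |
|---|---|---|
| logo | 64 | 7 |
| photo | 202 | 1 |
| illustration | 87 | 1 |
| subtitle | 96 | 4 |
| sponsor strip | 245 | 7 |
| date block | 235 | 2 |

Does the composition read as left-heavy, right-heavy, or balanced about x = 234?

Σw = 7 + 1 + 1 + 4 + 7 + 2 = 22.
Σw·x = 7·64 + 1·202 + 1·87 + 4·96 + 7·245 + 2·235 = 3306, so x̄ = 3306/22 ≈ 150.27.
150.3 vs midline 234 → left-heavy.

left-heavy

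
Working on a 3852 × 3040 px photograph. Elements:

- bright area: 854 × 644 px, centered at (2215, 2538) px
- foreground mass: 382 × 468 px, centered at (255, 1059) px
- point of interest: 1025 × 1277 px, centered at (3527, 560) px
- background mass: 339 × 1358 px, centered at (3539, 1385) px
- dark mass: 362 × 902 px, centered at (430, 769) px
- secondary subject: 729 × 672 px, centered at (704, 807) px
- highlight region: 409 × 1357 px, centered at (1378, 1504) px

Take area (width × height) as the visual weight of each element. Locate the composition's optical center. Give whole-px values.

Taking area as weight: bright area 854·644 = 549976, foreground mass 382·468 = 178776, point of interest 1025·1277 = 1308925, background mass 339·1358 = 460362, dark mass 362·902 = 326524, secondary subject 729·672 = 489888, highlight region 409·1357 = 555013. Sum 3869464.
Σw·x = 8759678699; x̄ = 8759678699/3869464 ≈ 2263.80.
y: moment 4436938366 / weight 3869464 ≈ 1146.65

(2264, 1147)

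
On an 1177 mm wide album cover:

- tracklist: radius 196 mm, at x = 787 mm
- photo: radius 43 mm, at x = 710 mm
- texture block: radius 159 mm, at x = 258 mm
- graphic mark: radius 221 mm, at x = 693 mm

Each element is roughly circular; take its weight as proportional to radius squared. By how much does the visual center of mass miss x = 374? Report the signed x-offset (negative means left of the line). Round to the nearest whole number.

r² weights: tracklist 196² = 38416, photo 43² = 1849, texture block 159² = 25281, graphic mark 221² = 48841. Total = 114387.
x-moment: 38416·787 + 1849·710 + 25281·258 + 48841·693 = 71915493; centroid 71915493/114387 ≈ 628.70.
Offset from x = 374: 628.70 − 374 ≈ 254.70.

≈ 255 mm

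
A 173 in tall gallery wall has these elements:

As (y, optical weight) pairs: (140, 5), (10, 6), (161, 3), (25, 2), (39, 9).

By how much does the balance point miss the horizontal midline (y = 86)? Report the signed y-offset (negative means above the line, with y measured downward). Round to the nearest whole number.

Total weight = 5 + 6 + 3 + 2 + 9 = 25.
Σw·y = 5·140 + 6·10 + 3·161 + 2·25 + 9·39 = 1644, so ȳ = 1644/25 ≈ 65.76.
Offset from y = 86: 65.76 − 86 ≈ -20.24.

≈ -20 in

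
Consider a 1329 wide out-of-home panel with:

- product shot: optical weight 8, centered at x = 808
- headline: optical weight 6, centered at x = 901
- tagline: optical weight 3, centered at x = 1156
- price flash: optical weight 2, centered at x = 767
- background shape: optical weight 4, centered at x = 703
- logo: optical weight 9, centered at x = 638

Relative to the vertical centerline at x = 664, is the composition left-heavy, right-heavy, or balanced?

right-heavy

Σw = 8 + 6 + 3 + 2 + 4 + 9 = 32.
Σw·x = 8·808 + 6·901 + 3·1156 + 2·767 + 4·703 + 9·638 = 25426, so x̄ = 25426/32 ≈ 794.56.
Since 794.6 is right of 664, the composition reads right-heavy.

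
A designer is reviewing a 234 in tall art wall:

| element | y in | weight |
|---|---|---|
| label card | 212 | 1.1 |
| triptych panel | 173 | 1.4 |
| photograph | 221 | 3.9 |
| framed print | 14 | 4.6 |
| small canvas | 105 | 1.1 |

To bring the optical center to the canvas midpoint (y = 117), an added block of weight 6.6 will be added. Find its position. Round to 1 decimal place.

y ≈ 101.6

New total weight: (1.1 + 1.4 + 3.9 + 4.6 + 1.1) + 6.6 = 18.7.
Along y: (1517.2 + 6.6·y) / 18.7 = 117 (existing moment 1.1·212 + 1.4·173 + 3.9·221 + 4.6·14 + 1.1·105 = 1517.2) ⇒ y = (2187.9 − 1517.2) / 6.6 ≈ 101.62.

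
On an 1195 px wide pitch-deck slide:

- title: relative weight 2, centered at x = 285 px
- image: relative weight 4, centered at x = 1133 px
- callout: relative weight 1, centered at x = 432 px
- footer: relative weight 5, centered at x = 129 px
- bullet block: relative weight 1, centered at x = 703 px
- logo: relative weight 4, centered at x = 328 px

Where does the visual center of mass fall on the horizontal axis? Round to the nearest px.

x ≈ 482

Σw = 2 + 4 + 1 + 5 + 1 + 4 = 17.
x: moment 8194 / weight 17 ≈ 482.00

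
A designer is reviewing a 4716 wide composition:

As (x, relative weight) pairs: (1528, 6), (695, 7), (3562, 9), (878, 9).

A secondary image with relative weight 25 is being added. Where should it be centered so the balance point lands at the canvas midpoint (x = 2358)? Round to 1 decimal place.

After adding the secondary image, total weight = 6 + 7 + 9 + 9 + 25 = 56.
x: target moment 56×2358 = 132048; current 6·1528 + 7·695 + 9·3562 + 9·878 = 53993; the secondary image supplies 78055, so x = 78055/25 ≈ 3122.20.

x ≈ 3122.2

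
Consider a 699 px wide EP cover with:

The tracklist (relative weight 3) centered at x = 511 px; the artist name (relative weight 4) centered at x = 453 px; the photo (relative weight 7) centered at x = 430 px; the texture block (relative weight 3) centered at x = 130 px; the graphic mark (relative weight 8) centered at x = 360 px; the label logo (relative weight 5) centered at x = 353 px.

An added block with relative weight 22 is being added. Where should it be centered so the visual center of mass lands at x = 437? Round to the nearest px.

With the added block, Σw becomes 3 + 4 + 7 + 3 + 8 + 5 + 22 = 52.
x: target moment 52×437 = 22724; current 3·511 + 4·453 + 7·430 + 3·130 + 8·360 + 5·353 = 11390; the added block supplies 11334, so x = 11334/22 ≈ 515.18.

x ≈ 515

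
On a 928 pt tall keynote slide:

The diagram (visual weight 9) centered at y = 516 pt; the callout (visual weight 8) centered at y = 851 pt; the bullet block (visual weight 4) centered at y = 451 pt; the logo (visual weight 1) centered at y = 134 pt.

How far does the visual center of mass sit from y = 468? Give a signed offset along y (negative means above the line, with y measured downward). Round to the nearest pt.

≈ 141 pt

Total weight = 9 + 8 + 4 + 1 = 22.
y: (9·516 + 8·851 + 4·451 + 1·134) / 22 = 13390 / 22 ≈ 608.64
Offset from y = 468: 608.64 − 468 ≈ 140.64.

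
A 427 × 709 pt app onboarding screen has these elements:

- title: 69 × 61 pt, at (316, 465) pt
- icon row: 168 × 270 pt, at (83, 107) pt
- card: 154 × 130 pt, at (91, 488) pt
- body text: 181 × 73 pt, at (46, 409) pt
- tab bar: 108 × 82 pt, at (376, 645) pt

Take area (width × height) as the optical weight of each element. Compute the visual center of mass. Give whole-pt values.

Areas: title 69·61 = 4209, icon row 168·270 = 45360, card 154·130 = 20020, body text 181·73 = 13213, tab bar 108·82 = 8856. Total weight = 91658.
x: (4209·316 + 45360·83 + 20020·91 + 13213·46 + 8856·376) / 91658 = 10854398 / 91658 ≈ 118.42
y: (4209·465 + 45360·107 + 20020·488 + 13213·409 + 8856·645) / 91658 = 27696702 / 91658 ≈ 302.17

(118, 302)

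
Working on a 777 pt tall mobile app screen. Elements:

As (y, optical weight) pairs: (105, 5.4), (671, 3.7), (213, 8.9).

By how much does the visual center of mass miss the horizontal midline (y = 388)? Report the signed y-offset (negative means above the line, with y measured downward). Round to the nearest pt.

≈ -113 pt

Σw = 5.4 + 3.7 + 8.9 = 18.0.
Σw·y = 5.4·105 + 3.7·671 + 8.9·213 = 4945.4, so ȳ = 4945.4/18.0 ≈ 274.74.
Against y = 388, that's 274.74 − 388 = -113.26.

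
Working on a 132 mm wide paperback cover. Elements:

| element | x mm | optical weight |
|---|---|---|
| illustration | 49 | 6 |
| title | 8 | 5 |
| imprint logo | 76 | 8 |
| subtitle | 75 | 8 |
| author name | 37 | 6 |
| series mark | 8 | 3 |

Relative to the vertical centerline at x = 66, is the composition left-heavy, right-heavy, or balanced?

left-heavy

Total weight = 6 + 5 + 8 + 8 + 6 + 3 = 36.
Σw·x = 1788; x̄ = 1788/36 ≈ 49.67.
49.7 lies left of the midline 66, so the layout is left-heavy.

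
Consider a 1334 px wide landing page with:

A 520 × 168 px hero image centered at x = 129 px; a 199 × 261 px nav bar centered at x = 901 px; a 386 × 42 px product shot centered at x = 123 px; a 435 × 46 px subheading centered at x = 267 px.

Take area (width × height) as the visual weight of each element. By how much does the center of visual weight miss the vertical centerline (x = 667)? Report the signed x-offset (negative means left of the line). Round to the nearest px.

Taking area as weight: hero image 520·168 = 87360, nav bar 199·261 = 51939, product shot 386·42 = 16212, subheading 435·46 = 20010. Sum 175521.
x: (87360·129 + 51939·901 + 16212·123 + 20010·267) / 175521 = 65403225 / 175521 ≈ 372.62
Against x = 667, that's 372.62 − 667 = -294.38.

≈ -294 px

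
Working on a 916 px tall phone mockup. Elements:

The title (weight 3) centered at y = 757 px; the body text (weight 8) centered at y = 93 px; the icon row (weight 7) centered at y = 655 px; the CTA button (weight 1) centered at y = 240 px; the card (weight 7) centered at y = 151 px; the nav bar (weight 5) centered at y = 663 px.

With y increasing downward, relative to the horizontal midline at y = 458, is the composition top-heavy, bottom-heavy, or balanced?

Σw = 3 + 8 + 7 + 1 + 7 + 5 = 31.
y: moment 12212 / weight 31 ≈ 393.94
393.9 lies above (smaller y than) the midline 458, so the layout is top-heavy.

top-heavy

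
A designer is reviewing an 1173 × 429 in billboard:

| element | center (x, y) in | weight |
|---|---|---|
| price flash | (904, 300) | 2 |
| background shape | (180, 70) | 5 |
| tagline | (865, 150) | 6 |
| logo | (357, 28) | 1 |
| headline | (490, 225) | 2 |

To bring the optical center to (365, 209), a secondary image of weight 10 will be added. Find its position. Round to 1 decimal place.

(25.5, 310.6)

With the secondary image, Σw becomes 2 + 5 + 6 + 1 + 2 + 10 = 26.
x: target moment 26×365 = 9490; current 2·904 + 5·180 + 6·865 + 1·357 + 2·490 = 9235; the secondary image supplies 255, so x = 255/10 ≈ 25.50.
y: target moment 26×209 = 5434; current 2·300 + 5·70 + 6·150 + 1·28 + 2·225 = 2328; the secondary image supplies 3106, so y = 3106/10 ≈ 310.60.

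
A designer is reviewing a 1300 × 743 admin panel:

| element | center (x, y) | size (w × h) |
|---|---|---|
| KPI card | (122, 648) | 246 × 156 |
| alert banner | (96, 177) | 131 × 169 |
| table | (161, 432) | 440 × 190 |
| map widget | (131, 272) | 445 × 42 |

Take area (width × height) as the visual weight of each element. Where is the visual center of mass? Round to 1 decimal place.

(139.5, 429.9)

Areas: KPI card 246·156 = 38376, alert banner 131·169 = 22139, table 440·190 = 83600, map widget 445·42 = 18690. Total weight = 162805.
Σw·x = 38376·122 + 22139·96 + 83600·161 + 18690·131 = 22715206, so x̄ = 22715206/162805 ≈ 139.52.
Σw·y = 38376·648 + 22139·177 + 83600·432 + 18690·272 = 69985131, so ȳ = 69985131/162805 ≈ 429.87.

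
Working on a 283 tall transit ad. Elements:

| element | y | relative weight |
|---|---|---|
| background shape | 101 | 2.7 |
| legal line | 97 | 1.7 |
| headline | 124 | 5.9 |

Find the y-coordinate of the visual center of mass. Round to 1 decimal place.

Total weight = 2.7 + 1.7 + 5.9 = 10.3.
y-moment: 2.7·101 + 1.7·97 + 5.9·124 = 1169.2; centroid 1169.2/10.3 ≈ 113.51.

y ≈ 113.5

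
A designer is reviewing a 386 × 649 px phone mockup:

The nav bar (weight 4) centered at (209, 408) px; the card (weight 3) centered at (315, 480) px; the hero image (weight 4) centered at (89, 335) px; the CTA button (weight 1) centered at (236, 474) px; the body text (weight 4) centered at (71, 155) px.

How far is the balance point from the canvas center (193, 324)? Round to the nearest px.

≈ 34 px

Weights sum to 4 + 3 + 4 + 1 + 4 = 16.
x: (4·209 + 3·315 + 4·89 + 1·236 + 4·71) / 16 = 2657 / 16 ≈ 166.06
y: (4·408 + 3·480 + 4·335 + 1·474 + 4·155) / 16 = 5506 / 16 ≈ 344.12
Offset from (193, 324): Δx ≈ -26.94, Δy ≈ 20.12; distance = √(Δx² + Δy²) ≈ 33.63.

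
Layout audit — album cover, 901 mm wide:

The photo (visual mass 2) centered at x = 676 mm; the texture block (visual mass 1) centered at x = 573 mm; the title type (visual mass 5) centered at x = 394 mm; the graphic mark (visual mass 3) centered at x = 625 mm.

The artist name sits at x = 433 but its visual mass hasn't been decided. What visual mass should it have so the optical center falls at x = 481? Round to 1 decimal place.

Fixed elements: Σw = 2 + 1 + 5 + 3 = 11, Σw·x = 2·676 + 1·573 + 5·394 + 3·625 = 5770.
Balance at x = 481 requires (5770 + w·433) / (11 + w) = 481.
Rearranging, w·(433 − 481) = 481·11 − 5770 = -479, so w ≈ -479/-48 = 9.98.

w ≈ 10.0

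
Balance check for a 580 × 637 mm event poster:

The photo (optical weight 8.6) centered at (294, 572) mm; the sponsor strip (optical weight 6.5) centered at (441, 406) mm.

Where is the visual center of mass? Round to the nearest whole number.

(357, 501)

Weights sum to 8.6 + 6.5 = 15.1.
x: (8.6·294 + 6.5·441) / 15.1 = 5394.9 / 15.1 ≈ 357.28
y: (8.6·572 + 6.5·406) / 15.1 = 7558.2 / 15.1 ≈ 500.54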